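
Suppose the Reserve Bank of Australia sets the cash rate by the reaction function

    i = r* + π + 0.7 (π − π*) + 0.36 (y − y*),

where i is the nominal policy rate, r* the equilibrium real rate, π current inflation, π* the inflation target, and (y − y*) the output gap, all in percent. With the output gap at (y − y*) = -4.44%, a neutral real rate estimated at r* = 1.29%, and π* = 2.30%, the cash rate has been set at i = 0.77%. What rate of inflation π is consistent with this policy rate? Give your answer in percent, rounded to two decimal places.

Collecting π: i = r* + (1 + 0.7) π − 0.7 π* + 0.36 (y − y*)
1.7 π = 0.77 − 1.29 + 0.7 × 2.30 − 0.36 × (-4.44) = 2.6884
π = 2.6884 / 1.7 = 1.58

1.58%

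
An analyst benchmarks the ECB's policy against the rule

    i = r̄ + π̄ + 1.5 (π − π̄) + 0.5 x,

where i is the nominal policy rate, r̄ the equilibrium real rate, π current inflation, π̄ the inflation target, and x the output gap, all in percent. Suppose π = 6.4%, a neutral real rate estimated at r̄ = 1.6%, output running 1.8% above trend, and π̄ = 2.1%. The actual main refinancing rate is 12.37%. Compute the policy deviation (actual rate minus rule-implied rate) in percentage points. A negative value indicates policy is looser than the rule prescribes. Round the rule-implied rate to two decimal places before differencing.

Output 1.8% above potential → x = 1.8.
i = 1.6 + 2.1 + 1.5 × (6.4 − 2.1) + 0.5 × 1.8
   = 1.6 + 2.1 + 6.45 + 0.9 = 11.05
Deviation = 12.37 − 11.05 = 1.32 pp.

1.32 pp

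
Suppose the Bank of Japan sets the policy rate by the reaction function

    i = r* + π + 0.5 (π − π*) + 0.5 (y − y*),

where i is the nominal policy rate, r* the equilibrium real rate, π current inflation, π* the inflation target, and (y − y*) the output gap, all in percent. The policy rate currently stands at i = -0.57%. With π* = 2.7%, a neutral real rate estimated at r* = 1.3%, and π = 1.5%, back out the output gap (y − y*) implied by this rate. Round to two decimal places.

0.5 (y − y*) = -0.57 − 1.3 − 1.5 − 0.5 × (1.5 − 2.7) = -2.77
(y − y*) = -2.77 / 0.5 = -5.54

-5.54%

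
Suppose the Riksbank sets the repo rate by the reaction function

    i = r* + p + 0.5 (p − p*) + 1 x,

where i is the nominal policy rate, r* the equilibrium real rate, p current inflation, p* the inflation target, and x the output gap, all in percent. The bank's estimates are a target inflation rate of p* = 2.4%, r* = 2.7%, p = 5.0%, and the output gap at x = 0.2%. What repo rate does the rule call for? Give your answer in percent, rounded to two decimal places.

9.20%

i = 2.7 + 5.0 + 0.5 × (5.0 − 2.4) + 1 × 0.2
   = 2.7 + 5 + 1.3 + 0.2 = 9.20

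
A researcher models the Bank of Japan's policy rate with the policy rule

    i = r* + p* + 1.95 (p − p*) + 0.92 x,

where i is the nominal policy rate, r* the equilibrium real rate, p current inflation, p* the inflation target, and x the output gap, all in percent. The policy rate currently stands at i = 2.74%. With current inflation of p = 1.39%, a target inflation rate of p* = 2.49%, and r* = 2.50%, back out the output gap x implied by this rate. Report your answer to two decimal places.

0.92 x = 2.74 − 2.50 − 2.49 − 1.95 × (1.39 − 2.49) = -0.105
x = -0.105 / 0.92 = -0.11

-0.11%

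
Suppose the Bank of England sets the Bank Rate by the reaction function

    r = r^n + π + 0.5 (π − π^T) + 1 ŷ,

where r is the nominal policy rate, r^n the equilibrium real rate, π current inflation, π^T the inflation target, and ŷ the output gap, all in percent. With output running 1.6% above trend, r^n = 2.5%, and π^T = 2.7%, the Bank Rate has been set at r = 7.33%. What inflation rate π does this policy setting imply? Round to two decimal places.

3.05%

Output 1.6% above potential → ŷ = 1.6.
Collecting π: r = r^n + (1 + 0.5) π − 0.5 π^T + 1 ŷ
1.5 π = 7.33 − 2.5 + 0.5 × 2.7 − 1 × 1.6 = 4.58
π = 4.58 / 1.5 = 3.05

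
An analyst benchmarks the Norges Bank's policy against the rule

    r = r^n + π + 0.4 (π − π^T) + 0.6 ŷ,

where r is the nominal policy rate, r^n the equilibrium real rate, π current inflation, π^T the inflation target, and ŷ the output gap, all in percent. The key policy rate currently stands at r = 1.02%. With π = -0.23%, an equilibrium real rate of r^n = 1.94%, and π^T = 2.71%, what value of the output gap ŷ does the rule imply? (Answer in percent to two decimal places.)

0.6 ŷ = 1.02 − 1.94 − (-0.23) − 0.4 × ((-0.23) − 2.71) = 0.486
ŷ = 0.486 / 0.6 = 0.81

0.81%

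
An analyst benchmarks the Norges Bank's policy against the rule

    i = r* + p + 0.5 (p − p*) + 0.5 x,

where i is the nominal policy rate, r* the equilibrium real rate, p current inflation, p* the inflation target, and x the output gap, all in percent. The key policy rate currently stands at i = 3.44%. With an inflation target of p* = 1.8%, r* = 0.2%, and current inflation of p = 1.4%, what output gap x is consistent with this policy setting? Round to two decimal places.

0.5 x = 3.44 − 0.2 − 1.4 − 0.5 × (1.4 − 1.8) = 2.04
x = 2.04 / 0.5 = 4.08

4.08%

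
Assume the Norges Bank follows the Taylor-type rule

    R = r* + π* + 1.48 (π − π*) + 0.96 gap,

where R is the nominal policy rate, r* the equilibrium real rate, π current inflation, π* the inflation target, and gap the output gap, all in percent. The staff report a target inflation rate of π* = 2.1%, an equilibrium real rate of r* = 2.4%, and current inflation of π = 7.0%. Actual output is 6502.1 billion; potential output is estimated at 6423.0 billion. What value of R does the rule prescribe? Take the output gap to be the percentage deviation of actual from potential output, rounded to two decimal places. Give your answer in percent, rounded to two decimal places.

Output gap = 100 × (6502.1 − 6423.0) / 6423.0 = 1.23%.
R = 2.40 + 2.10 + 1.48 × (7.00 − 2.10) + 0.96 × 1.23
   = 2.40 + 2.1 + 7.252 + 1.1808 = 12.93

12.93%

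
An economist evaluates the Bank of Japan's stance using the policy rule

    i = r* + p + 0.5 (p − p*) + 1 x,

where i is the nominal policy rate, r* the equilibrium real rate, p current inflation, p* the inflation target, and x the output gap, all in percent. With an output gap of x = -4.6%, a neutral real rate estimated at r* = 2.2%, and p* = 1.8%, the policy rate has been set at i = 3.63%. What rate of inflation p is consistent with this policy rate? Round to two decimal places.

4.62%

Collecting p: i = r* + (1 + 0.5) p − 0.5 p* + 1 x
1.5 p = 3.63 − 2.2 + 0.5 × 1.8 − 1 × (-4.6) = 6.93
p = 6.93 / 1.5 = 4.62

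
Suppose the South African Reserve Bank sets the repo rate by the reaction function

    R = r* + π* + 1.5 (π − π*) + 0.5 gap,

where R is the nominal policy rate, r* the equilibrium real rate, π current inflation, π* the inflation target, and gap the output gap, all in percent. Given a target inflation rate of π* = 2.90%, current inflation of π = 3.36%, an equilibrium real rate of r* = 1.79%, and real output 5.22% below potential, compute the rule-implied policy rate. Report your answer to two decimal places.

2.77%

Output 5.22% below potential → gap = -5.22.
R = 1.79 + 2.90 + 1.5 × (3.36 − 2.90) + 0.5 × (-5.22)
   = 1.79 + 2.9 + 0.69 − 2.61 = 2.77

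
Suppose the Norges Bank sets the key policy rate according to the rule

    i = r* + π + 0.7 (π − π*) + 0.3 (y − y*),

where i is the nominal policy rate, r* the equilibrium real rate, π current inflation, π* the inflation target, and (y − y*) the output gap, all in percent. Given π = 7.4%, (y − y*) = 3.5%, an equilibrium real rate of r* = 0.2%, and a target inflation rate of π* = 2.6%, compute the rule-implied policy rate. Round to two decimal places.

12.01%

i = 0.2 + 7.4 + 0.7 × (7.4 − 2.6) + 0.3 × 3.5
   = 0.2 + 7.4 + 3.36 + 1.05 = 12.01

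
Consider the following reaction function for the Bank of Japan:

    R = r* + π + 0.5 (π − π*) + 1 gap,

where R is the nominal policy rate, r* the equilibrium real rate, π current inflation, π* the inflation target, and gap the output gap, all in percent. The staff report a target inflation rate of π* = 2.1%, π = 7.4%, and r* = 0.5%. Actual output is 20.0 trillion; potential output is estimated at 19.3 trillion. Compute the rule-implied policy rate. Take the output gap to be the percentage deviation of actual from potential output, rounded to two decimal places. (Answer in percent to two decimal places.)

14.18%

Output gap = 100 × (20.0 − 19.3) / 19.3 = 3.63%.
R = 0.50 + 7.40 + 0.5 × (7.40 − 2.10) + 1 × 3.63
   = 0.50 + 7.4 + 2.65 + 3.63 = 14.18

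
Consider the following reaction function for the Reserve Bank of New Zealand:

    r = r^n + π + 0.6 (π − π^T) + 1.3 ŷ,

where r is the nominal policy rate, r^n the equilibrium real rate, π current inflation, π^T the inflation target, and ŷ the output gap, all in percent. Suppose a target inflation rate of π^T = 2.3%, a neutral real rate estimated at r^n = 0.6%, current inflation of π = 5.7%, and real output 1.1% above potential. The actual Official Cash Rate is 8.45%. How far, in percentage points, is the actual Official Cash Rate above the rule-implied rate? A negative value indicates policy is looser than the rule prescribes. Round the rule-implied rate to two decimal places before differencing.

-1.32 pp

Output 1.1% above potential → ŷ = 1.1.
r = 0.6 + 5.7 + 0.6 × (5.7 − 2.3) + 1.3 × 1.1
   = 0.6 + 5.7 + 2.04 + 1.43 = 9.77
Deviation = 8.45 − 9.77 = -1.32 pp.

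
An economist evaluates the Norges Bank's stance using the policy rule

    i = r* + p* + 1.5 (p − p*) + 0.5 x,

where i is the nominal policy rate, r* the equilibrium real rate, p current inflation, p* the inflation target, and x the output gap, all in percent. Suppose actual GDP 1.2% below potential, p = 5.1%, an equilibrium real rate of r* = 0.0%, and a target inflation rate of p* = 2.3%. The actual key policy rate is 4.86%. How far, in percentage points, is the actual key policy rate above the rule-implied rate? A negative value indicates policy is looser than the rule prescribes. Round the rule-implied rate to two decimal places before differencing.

Output 1.2% below potential → x = -1.2.
i = 0.0 + 2.3 + 1.5 × (5.1 − 2.3) + 0.5 × (-1.2)
   = 0.0 + 2.3 + 4.2 − 0.6 = 5.90
Deviation = 4.86 − 5.90 = -1.04 pp.

-1.04 pp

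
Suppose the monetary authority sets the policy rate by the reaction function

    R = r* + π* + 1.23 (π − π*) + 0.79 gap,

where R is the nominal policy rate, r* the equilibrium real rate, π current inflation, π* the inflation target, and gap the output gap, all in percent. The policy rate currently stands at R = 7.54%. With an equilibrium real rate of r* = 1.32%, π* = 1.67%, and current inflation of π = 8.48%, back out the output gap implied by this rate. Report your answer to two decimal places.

-4.84%

0.79 gap = 7.54 − 1.32 − 1.67 − 1.23 × (8.48 − 1.67) = -3.8263
gap = -3.8263 / 0.79 = -4.84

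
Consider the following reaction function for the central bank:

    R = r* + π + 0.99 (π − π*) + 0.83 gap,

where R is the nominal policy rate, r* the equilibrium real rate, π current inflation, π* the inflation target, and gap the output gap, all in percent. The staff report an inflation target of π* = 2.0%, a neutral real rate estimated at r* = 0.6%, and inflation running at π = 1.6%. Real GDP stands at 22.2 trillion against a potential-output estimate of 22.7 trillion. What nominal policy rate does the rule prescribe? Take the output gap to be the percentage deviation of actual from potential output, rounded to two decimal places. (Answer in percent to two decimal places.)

-0.02%

Output gap = 100 × (22.2 − 22.7) / 22.7 = -2.20%.
R = 0.60 + 1.60 + 0.99 × (1.60 − 2.00) + 0.83 × (-2.20)
   = 0.60 + 1.6 − 0.396 − 1.826 = -0.02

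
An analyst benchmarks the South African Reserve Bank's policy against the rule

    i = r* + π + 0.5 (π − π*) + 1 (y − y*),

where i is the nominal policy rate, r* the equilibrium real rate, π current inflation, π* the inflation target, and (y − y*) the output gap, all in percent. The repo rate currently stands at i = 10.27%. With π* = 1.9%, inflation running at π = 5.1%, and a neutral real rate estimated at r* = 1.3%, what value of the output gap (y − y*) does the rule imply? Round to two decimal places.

2.27%

1 (y − y*) = 10.27 − 1.3 − 5.1 − 0.5 × (5.1 − 1.9) = 2.27
(y − y*) = 2.27 / 1 = 2.27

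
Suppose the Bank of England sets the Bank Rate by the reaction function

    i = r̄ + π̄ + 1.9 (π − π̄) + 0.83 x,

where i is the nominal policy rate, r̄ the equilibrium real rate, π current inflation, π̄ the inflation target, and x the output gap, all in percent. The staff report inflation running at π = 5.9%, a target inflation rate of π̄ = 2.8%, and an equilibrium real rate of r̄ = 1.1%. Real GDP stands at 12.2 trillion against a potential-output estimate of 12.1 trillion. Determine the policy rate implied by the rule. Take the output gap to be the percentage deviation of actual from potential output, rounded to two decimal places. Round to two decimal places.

10.48%

Output gap = 100 × (12.2 − 12.1) / 12.1 = 0.83%.
i = 1.10 + 2.80 + 1.9 × (5.90 − 2.80) + 0.83 × 0.83
   = 1.10 + 2.8 + 5.89 + 0.6889 = 10.48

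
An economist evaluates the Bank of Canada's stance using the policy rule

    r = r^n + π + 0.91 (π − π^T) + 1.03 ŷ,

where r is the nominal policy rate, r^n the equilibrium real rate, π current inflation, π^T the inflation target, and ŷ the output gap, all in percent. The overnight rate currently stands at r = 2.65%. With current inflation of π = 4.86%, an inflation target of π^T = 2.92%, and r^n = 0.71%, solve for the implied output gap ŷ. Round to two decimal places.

1.03 ŷ = 2.65 − 0.71 − 4.86 − 0.91 × (4.86 − 2.92) = -4.6854
ŷ = -4.6854 / 1.03 = -4.55

-4.55%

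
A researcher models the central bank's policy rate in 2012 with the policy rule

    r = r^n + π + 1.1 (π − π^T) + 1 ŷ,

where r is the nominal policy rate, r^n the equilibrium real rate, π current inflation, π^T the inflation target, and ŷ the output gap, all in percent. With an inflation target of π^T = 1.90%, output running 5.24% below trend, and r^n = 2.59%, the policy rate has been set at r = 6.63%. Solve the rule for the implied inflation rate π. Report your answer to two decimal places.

5.41%

Output 5.24% below potential → ŷ = -5.24.
Collecting π: r = r^n + (1 + 1.1) π − 1.1 π^T + 1 ŷ
2.1 π = 6.63 − 2.59 + 1.1 × 1.90 − 1 × (-5.24) = 11.37
π = 11.37 / 2.1 = 5.41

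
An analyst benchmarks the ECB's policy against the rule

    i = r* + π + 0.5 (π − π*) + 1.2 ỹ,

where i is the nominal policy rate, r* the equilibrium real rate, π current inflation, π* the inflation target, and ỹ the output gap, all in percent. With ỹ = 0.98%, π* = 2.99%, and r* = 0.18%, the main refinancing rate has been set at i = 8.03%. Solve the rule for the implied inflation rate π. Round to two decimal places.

Collecting π: i = r* + (1 + 0.5) π − 0.5 π* + 1.2 ỹ
1.5 π = 8.03 − 0.18 + 0.5 × 2.99 − 1.2 × 0.98 = 8.169
π = 8.169 / 1.5 = 5.45

5.45%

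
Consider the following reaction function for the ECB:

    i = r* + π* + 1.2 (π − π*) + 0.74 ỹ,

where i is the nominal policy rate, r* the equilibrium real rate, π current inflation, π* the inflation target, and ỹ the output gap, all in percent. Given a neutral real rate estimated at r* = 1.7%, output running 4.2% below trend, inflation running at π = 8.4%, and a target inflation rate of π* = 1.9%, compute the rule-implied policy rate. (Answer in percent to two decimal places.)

8.29%

Output 4.2% below potential → ỹ = -4.2.
i = 1.7 + 1.9 + 1.2 × (8.4 − 1.9) + 0.74 × (-4.2)
   = 1.7 + 1.9 + 7.8 − 3.108 = 8.29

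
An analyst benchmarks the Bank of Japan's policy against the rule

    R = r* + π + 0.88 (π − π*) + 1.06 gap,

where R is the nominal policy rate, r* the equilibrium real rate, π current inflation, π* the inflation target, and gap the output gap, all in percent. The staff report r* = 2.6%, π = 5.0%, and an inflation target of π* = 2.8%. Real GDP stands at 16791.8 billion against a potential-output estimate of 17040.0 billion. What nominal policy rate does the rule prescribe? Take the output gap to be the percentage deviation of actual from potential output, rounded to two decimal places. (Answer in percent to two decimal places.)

7.99%

Output gap = 100 × (16791.8 − 17040.0) / 17040.0 = -1.46%.
R = 2.60 + 5.00 + 0.88 × (5.00 − 2.80) + 1.06 × (-1.46)
   = 2.60 + 5 + 1.936 − 1.5476 = 7.99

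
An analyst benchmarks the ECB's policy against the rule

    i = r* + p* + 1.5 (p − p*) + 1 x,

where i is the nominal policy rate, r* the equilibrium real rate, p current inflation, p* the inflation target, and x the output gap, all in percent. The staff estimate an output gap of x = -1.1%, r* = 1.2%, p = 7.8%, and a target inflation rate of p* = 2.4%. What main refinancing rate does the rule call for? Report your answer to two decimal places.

10.60%

i = 1.2 + 2.4 + 1.5 × (7.8 − 2.4) + 1 × (-1.1)
   = 1.2 + 2.4 + 8.1 − 1.1 = 10.60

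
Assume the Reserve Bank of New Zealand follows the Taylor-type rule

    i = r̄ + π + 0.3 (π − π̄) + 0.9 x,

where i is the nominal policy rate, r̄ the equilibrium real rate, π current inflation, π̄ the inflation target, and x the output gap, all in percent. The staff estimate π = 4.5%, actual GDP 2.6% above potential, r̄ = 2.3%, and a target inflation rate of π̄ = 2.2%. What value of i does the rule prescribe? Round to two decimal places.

9.83%

Output 2.6% above potential → x = 2.6.
i = 2.3 + 4.5 + 0.3 × (4.5 − 2.2) + 0.9 × 2.6
   = 2.3 + 4.5 + 0.69 + 2.34 = 9.83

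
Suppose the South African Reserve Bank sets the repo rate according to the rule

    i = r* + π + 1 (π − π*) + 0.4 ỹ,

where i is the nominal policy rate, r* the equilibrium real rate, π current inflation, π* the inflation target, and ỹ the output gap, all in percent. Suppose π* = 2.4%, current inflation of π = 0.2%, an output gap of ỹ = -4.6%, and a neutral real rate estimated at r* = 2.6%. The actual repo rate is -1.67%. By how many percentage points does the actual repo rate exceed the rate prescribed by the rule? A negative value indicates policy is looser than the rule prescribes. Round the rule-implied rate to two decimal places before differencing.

-0.43 pp

i = 2.6 + 0.2 + 1 × (0.2 − 2.4) + 0.4 × (-4.6)
   = 2.6 + 0.2 − 2.2 − 1.84 = -1.24
Deviation = -1.67 − (-1.24) = -0.43 pp.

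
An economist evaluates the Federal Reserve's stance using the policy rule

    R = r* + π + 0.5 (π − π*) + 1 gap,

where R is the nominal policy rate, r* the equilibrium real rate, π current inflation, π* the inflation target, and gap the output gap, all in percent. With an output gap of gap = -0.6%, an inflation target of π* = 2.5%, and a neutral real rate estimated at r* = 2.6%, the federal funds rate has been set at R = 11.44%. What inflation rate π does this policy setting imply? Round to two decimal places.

7.13%

Collecting π: R = r* + (1 + 0.5) π − 0.5 π* + 1 gap
1.5 π = 11.44 − 2.6 + 0.5 × 2.5 − 1 × (-0.6) = 10.69
π = 10.69 / 1.5 = 7.13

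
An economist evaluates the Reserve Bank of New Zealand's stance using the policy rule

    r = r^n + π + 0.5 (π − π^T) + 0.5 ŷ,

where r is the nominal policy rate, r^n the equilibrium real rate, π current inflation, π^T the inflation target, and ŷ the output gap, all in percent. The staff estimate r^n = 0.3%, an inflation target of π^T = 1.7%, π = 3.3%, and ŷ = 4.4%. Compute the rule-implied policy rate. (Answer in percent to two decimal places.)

6.60%

r = 0.3 + 3.3 + 0.5 × (3.3 − 1.7) + 0.5 × 4.4
   = 0.3 + 3.3 + 0.8 + 2.2 = 6.60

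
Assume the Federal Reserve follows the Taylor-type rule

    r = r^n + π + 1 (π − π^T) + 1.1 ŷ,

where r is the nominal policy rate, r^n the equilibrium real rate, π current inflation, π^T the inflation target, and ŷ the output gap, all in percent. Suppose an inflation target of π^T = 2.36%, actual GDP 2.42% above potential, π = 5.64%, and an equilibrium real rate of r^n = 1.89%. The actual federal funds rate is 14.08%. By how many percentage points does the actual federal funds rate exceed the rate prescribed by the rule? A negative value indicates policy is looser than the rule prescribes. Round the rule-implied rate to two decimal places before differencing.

Output 2.42% above potential → ŷ = 2.42.
r = 1.89 + 5.64 + 1 × (5.64 − 2.36) + 1.1 × 2.42
   = 1.89 + 5.64 + 3.28 + 2.662 = 13.47
Deviation = 14.08 − 13.47 = 0.61 pp.

0.61 pp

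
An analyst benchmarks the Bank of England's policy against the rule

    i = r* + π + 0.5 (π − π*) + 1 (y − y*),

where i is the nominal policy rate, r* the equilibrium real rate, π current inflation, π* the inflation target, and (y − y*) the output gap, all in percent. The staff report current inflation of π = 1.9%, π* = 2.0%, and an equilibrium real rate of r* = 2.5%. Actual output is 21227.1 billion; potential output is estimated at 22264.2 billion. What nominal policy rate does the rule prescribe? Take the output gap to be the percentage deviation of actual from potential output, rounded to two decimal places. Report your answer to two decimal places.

Output gap = 100 × (21227.1 − 22264.2) / 22264.2 = -4.66%.
i = 2.50 + 1.90 + 0.5 × (1.90 − 2.00) + 1 × (-4.66)
   = 2.50 + 1.9 − 0.05 − 4.66 = -0.31

-0.31%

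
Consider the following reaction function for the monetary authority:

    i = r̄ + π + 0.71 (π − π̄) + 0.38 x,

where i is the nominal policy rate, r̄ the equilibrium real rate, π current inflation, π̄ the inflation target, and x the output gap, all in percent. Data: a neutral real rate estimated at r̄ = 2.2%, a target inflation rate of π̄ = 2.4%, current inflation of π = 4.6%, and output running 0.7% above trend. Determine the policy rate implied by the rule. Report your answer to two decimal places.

Output 0.7% above potential → x = 0.7.
i = 2.2 + 4.6 + 0.71 × (4.6 − 2.4) + 0.38 × 0.7
   = 2.2 + 4.6 + 1.562 + 0.266 = 8.63

8.63%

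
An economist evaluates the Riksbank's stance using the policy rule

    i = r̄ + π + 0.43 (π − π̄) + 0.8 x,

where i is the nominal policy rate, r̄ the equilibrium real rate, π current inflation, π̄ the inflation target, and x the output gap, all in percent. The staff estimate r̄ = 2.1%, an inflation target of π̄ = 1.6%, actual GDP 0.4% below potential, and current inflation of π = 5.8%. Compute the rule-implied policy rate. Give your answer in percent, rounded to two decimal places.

9.39%

Output 0.4% below potential → x = -0.4.
i = 2.1 + 5.8 + 0.43 × (5.8 − 1.6) + 0.8 × (-0.4)
   = 2.1 + 5.8 + 1.806 − 0.32 = 9.39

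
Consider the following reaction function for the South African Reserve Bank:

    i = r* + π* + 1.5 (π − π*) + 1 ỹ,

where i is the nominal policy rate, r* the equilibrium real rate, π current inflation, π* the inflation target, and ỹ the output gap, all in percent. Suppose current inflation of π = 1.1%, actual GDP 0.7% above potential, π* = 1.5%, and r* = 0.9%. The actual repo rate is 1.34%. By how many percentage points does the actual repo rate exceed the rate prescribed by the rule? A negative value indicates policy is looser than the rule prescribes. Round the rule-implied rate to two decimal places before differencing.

Output 0.7% above potential → ỹ = 0.7.
i = 0.9 + 1.5 + 1.5 × (1.1 − 1.5) + 1 × 0.7
   = 0.9 + 1.5 − 0.6 + 0.7 = 2.50
Deviation = 1.34 − 2.50 = -1.16 pp.

-1.16 pp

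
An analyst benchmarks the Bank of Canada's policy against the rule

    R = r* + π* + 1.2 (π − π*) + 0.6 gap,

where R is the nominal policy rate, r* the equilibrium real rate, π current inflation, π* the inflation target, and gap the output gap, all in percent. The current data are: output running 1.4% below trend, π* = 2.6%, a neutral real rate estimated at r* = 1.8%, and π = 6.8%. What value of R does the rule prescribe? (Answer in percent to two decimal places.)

8.60%

Output 1.4% below potential → gap = -1.4.
R = 1.8 + 2.6 + 1.2 × (6.8 − 2.6) + 0.6 × (-1.4)
   = 1.8 + 2.6 + 5.04 − 0.84 = 8.60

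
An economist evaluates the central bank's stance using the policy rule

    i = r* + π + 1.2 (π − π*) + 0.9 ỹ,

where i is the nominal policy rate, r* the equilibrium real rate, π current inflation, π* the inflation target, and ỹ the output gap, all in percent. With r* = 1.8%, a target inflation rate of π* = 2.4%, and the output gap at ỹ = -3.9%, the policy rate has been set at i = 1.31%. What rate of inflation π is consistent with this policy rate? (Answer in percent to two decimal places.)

2.68%

Collecting π: i = r* + (1 + 1.2) π − 1.2 π* + 0.9 ỹ
2.2 π = 1.31 − 1.8 + 1.2 × 2.4 − 0.9 × (-3.9) = 5.9
π = 5.9 / 2.2 = 2.68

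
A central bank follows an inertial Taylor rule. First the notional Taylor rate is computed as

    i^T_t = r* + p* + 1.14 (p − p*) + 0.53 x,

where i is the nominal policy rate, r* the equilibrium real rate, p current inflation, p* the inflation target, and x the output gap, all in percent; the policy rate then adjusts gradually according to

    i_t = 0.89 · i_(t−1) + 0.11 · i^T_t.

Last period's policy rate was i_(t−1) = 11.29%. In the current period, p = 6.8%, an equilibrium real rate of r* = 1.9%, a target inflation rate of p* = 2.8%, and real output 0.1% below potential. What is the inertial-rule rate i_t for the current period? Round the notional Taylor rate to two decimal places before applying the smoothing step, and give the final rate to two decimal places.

Output 0.1% below potential → x = -0.1.
i^T_t = 1.9 + 2.8 + 1.14 × (6.8 − 2.8) + 0.53 × (-0.1)
   = 1.9 + 2.8 + 4.56 − 0.053 = 9.21
i_t = 0.89 × 11.29 + 0.11 × 9.21 = 10.0481 + 1.0131 = 11.06

11.06%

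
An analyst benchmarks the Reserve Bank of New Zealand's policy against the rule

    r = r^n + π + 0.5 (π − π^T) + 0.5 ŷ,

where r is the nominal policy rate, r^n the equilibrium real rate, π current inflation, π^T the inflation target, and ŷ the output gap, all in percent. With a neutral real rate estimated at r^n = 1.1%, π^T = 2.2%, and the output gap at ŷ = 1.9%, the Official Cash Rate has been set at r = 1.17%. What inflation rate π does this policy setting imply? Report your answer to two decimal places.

0.15%

Collecting π: r = r^n + (1 + 0.5) π − 0.5 π^T + 0.5 ŷ
1.5 π = 1.17 − 1.1 + 0.5 × 2.2 − 0.5 × 1.9 = 0.22
π = 0.22 / 1.5 = 0.15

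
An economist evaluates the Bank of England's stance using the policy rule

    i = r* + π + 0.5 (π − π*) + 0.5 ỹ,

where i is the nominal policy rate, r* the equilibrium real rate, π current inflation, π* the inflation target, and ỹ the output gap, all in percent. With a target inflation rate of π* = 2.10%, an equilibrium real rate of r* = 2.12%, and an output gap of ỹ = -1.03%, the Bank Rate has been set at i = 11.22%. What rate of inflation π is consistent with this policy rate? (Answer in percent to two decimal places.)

Collecting π: i = r* + (1 + 0.5) π − 0.5 π* + 0.5 ỹ
1.5 π = 11.22 − 2.12 + 0.5 × 2.10 − 0.5 × (-1.03) = 10.665
π = 10.665 / 1.5 = 7.11

7.11%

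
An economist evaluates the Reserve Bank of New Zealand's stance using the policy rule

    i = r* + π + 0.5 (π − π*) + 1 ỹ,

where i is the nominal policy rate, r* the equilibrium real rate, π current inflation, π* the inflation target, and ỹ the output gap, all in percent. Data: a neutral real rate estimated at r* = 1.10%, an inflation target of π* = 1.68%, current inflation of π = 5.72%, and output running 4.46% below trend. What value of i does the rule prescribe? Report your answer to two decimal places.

4.38%

Output 4.46% below potential → ỹ = -4.46.
i = 1.10 + 5.72 + 0.5 × (5.72 − 1.68) + 1 × (-4.46)
   = 1.10 + 5.72 + 2.02 − 4.46 = 4.38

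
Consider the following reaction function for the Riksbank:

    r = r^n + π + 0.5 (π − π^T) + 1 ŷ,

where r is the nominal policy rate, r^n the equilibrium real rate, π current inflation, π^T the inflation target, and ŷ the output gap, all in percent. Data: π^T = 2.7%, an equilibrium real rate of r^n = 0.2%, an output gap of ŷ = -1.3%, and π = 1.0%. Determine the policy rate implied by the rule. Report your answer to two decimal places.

-0.95%

r = 0.2 + 1.0 + 0.5 × (1.0 − 2.7) + 1 × (-1.3)
   = 0.2 + 1 − 0.85 − 1.3 = -0.95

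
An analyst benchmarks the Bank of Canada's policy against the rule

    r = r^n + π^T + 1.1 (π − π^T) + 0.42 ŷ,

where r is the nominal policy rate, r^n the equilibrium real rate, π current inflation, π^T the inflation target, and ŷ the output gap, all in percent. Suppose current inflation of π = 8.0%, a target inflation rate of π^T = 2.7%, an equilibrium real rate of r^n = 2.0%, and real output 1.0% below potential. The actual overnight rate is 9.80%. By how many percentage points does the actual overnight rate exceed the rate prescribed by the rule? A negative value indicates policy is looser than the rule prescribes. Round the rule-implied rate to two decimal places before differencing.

Output 1.0% below potential → ŷ = -1.0.
r = 2.0 + 2.7 + 1.1 × (8.0 − 2.7) + 0.42 × (-1.0)
   = 2.0 + 2.7 + 5.83 − 0.42 = 10.11
Deviation = 9.80 − 10.11 = -0.31 pp.

-0.31 pp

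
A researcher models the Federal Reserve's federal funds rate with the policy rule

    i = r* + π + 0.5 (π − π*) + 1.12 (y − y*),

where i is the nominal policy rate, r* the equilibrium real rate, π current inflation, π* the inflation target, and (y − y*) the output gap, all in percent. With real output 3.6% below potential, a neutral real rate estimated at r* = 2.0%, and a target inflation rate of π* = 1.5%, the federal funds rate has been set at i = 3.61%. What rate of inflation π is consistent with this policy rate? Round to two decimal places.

4.26%

Output 3.6% below potential → (y − y*) = -3.6.
Collecting π: i = r* + (1 + 0.5) π − 0.5 π* + 1.12 (y − y*)
1.5 π = 3.61 − 2.0 + 0.5 × 1.5 − 1.12 × (-3.6) = 6.392
π = 6.392 / 1.5 = 4.26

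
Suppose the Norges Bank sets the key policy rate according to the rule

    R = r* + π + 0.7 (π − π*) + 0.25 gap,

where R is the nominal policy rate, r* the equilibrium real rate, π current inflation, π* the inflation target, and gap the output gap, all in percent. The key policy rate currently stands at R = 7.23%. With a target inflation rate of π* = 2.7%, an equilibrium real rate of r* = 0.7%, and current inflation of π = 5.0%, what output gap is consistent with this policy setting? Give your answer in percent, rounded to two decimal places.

-0.32%

0.25 gap = 7.23 − 0.7 − 5.0 − 0.7 × (5.0 − 2.7) = -0.08
gap = -0.08 / 0.25 = -0.32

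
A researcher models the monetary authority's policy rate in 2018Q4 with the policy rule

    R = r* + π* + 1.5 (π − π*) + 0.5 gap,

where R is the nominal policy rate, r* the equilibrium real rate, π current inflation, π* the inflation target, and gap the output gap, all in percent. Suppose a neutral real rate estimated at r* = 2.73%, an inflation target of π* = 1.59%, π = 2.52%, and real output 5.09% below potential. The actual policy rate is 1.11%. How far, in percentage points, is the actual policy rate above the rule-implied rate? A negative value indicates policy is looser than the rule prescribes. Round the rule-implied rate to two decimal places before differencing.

Output 5.09% below potential → gap = -5.09.
R = 2.73 + 1.59 + 1.5 × (2.52 − 1.59) + 0.5 × (-5.09)
   = 2.73 + 1.59 + 1.395 − 2.545 = 3.17
Deviation = 1.11 − 3.17 = -2.06 pp.

-2.06 pp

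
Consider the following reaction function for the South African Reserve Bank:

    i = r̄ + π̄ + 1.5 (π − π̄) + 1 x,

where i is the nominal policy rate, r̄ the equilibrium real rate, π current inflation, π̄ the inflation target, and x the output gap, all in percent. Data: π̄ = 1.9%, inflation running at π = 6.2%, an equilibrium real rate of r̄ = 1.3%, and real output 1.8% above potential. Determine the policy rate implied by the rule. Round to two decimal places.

11.45%

Output 1.8% above potential → x = 1.8.
i = 1.3 + 1.9 + 1.5 × (6.2 − 1.9) + 1 × 1.8
   = 1.3 + 1.9 + 6.45 + 1.8 = 11.45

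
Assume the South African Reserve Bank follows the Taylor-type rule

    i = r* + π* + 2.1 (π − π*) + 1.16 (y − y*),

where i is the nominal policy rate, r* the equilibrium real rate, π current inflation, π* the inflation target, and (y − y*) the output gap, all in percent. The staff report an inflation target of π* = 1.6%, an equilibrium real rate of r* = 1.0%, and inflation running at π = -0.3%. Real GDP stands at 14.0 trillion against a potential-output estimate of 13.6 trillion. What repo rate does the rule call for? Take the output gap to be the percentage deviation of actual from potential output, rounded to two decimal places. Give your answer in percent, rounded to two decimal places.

Output gap = 100 × (14.0 − 13.6) / 13.6 = 2.94%.
i = 1.00 + 1.60 + 2.1 × (-0.30 − 1.60) + 1.16 × 2.94
   = 1.00 + 1.6 − 3.99 + 3.4104 = 2.02

2.02%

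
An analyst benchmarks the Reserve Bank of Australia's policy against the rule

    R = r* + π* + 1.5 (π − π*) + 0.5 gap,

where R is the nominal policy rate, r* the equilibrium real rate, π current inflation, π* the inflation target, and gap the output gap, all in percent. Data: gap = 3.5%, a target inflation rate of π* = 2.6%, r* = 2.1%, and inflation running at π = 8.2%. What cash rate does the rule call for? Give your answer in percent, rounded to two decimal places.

14.85%

R = 2.1 + 2.6 + 1.5 × (8.2 − 2.6) + 0.5 × 3.5
   = 2.1 + 2.6 + 8.4 + 1.75 = 14.85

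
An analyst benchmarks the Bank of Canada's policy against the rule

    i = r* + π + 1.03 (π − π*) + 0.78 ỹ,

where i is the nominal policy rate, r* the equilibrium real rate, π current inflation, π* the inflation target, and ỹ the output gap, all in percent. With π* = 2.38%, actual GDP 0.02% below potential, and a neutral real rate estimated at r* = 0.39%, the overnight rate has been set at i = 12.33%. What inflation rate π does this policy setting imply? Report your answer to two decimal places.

7.10%

Output 0.02% below potential → ỹ = -0.02.
Collecting π: i = r* + (1 + 1.03) π − 1.03 π* + 0.78 ỹ
2.03 π = 12.33 − 0.39 + 1.03 × 2.38 − 0.78 × (-0.02) = 14.407
π = 14.407 / 2.03 = 7.10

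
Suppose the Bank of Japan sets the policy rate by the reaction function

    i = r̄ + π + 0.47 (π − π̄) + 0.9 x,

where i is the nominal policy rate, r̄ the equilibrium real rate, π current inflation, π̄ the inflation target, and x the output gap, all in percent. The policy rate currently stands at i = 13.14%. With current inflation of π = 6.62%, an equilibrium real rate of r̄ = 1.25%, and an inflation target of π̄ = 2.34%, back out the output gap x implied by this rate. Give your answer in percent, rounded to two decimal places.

3.62%

0.9 x = 13.14 − 1.25 − 6.62 − 0.47 × (6.62 − 2.34) = 3.2584
x = 3.2584 / 0.9 = 3.62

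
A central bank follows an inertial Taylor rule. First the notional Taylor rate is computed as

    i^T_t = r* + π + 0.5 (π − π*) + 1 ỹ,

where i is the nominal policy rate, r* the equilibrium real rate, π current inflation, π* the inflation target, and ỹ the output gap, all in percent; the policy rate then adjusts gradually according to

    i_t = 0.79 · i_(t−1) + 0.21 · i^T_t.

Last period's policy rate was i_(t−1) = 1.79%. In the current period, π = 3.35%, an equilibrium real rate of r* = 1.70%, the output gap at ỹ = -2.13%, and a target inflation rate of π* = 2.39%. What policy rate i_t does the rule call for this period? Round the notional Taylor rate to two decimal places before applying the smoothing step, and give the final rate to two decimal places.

2.13%

i^T_t = 1.70 + 3.35 + 0.5 × (3.35 − 2.39) + 1 × (-2.13)
   = 1.70 + 3.35 + 0.48 − 2.13 = 3.40
i_t = 0.79 × 1.79 + 0.21 × 3.40 = 1.4141 + 0.714 = 2.13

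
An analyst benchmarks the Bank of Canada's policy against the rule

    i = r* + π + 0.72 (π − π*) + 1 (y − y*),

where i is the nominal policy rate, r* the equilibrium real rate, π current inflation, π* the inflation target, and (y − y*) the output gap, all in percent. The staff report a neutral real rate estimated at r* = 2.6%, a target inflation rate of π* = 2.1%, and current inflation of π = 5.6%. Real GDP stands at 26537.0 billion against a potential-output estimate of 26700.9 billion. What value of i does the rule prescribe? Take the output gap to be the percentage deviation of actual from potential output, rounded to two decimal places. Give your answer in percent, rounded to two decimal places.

10.11%

Output gap = 100 × (26537.0 − 26700.9) / 26700.9 = -0.61%.
i = 2.60 + 5.60 + 0.72 × (5.60 − 2.10) + 1 × (-0.61)
   = 2.60 + 5.6 + 2.52 − 0.61 = 10.11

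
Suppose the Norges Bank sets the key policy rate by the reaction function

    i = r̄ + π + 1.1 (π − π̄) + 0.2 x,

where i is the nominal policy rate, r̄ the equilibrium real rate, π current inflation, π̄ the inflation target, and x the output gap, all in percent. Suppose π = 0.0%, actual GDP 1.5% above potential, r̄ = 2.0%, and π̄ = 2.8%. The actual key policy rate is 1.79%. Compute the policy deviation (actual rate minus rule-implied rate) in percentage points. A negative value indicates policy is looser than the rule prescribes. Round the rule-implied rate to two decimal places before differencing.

2.57 pp

Output 1.5% above potential → x = 1.5.
i = 2.0 + 0.0 + 1.1 × (0.0 − 2.8) + 0.2 × 1.5
   = 2.0 + 0 − 3.08 + 0.3 = -0.78
Deviation = 1.79 − (-0.78) = 2.57 pp.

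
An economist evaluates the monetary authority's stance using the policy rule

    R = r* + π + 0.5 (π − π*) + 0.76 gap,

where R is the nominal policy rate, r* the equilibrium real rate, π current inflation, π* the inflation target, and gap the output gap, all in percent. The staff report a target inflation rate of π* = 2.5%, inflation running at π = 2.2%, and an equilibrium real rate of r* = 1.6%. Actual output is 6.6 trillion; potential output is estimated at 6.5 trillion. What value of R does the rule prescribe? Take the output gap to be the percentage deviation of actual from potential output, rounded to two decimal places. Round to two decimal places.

4.82%

Output gap = 100 × (6.6 − 6.5) / 6.5 = 1.54%.
R = 1.60 + 2.20 + 0.5 × (2.20 − 2.50) + 0.76 × 1.54
   = 1.60 + 2.2 − 0.15 + 1.1704 = 4.82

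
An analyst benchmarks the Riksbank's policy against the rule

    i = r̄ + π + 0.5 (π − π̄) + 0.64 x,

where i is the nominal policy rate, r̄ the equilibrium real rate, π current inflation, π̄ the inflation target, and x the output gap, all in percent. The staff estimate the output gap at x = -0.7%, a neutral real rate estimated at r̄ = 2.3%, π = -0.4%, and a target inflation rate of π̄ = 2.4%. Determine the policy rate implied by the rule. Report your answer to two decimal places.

i = 2.3 + (-0.4) + 0.5 × (-0.4 − 2.4) + 0.64 × (-0.7)
   = 2.3 − 0.4 − 1.4 − 0.448 = 0.05

0.05%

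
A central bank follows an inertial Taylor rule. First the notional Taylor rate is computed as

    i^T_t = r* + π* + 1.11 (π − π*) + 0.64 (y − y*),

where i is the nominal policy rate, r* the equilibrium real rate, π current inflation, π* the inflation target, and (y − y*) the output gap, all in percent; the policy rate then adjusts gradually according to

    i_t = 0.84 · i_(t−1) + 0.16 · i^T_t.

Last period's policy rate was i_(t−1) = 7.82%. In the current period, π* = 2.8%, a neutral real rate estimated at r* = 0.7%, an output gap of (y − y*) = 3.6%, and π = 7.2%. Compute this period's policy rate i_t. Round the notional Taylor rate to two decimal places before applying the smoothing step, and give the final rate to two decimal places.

i^T_t = 0.7 + 2.8 + 1.11 × (7.2 − 2.8) + 0.64 × 3.6
   = 0.7 + 2.8 + 4.884 + 2.304 = 10.69
i_t = 0.84 × 7.82 + 0.16 × 10.69 = 6.5688 + 1.7104 = 8.28

8.28%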